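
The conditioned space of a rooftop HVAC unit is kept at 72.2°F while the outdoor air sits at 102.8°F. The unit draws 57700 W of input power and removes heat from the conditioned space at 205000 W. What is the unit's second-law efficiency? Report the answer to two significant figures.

COP_actual = Q̇_C/Ẇ = 205000/57700 = 3.553.
In absolute terms T_C = 295.48 K and T_H = 312.48 K, so ΔT = 17.00 K.
COP_Carnot = T_C/ΔT = 295.48/17.00 = 17.38.
η_II = COP_actual/COP_Carnot = 3.553/17.38 = 0.2044.

0.20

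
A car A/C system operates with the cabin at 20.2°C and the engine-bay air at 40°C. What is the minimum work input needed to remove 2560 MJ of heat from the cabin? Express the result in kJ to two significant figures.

170000 kJ

In absolute terms T_C = 293.35 K and T_H = 313.15 K, so ΔT = 19.80 K.
The reversible limit is COP_R = T_C/ΔT = 14.82, so W_min = Q_C/COP = Q_C·ΔT/T_C.
W_min = 2560 × 19.80/293.35 = 172.8 MJ = 172800 kJ.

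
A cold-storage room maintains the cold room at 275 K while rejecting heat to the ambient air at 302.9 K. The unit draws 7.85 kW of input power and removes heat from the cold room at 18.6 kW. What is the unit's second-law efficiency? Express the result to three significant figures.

COP_actual = Q̇_C/Ẇ = 18.60/7.850 = 2.369.
The reservoir spacing is ΔT = 302.9 − 275 = 27.90 K.
COP_Carnot = T_C/ΔT = 275.00/27.90 = 9.857.
η_II = COP_actual/COP_Carnot = 2.369/9.857 = 0.2404.

0.240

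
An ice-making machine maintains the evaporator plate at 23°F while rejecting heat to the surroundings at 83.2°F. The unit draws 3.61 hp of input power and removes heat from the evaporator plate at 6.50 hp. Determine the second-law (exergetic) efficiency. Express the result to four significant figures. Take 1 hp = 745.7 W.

COP_actual = Q̇_C/Ẇ = 6.500/3.610 = 1.801.
In absolute terms T_C = 268.15 K and T_H = 301.59 K, so ΔT = 33.44 K.
COP_Carnot = T_C/ΔT = 268.15/33.44 = 8.018.
η_II = COP_actual/COP_Carnot = 1.801/8.018 = 0.2246.

0.2246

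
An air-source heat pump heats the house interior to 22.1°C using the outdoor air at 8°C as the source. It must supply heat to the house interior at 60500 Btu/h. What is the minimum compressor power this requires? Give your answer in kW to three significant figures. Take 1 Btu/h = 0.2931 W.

In absolute terms T_C = 281.15 K and T_H = 295.25 K, so ΔT = 14.10 K.
COP_Carnot = T_H/ΔT = 295.25/14.10 = 20.94.
Ẇ_min = Q̇/COP_Carnot = 60500/20.94 = 2889 Btu/h = 0.8468 kW.

0.847 kW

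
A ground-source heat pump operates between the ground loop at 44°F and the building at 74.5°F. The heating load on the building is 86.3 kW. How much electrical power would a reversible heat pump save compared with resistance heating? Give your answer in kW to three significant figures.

In absolute terms T_C = 279.82 K and T_H = 296.76 K, so ΔT = 16.94 K.
COP_Carnot = T_H/ΔT = 296.76/16.94 = 17.51.
Resistance heating needs Ẇ_res = Q̇_H = 86.30 kW; the reversible heat pump needs only Ẇ_hp = Q̇_H/COP = 4.928 kW.
Saving = 86.30 − 4.928 = 81.37 kW.

81.4 kW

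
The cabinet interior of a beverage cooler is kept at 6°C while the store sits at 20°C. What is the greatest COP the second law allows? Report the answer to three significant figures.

19.9

In absolute terms T_C = 279.15 K and T_H = 293.15 K, so ΔT = 14.00 K.
For a reversible cycle, COP_Carnot = T_C/ΔT = 279.15/14.00 = 19.94.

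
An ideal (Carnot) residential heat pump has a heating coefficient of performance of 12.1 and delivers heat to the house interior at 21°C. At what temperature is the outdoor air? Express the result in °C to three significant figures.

-3.31 °C

COP_HP = T_H/(T_H − T_C) gives T_H − T_C = T_H/COP.
With T_H = 294.15 K, T_C = 294.15 × (1 − 1/12.1) = 269.84 K.
Converting, 269.84 K = -3.31°C.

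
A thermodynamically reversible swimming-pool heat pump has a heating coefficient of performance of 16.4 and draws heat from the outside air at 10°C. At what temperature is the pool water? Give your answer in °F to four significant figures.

83.10 °F

COP_HP = T_H/(T_H − T_C) rearranges to T_H = COP·T_C/(COP − 1).
With T_C = 283.15 K, T_H = 16.4 × 283.15/15.40 = 301.54 K.
Converting, 301.54 K = 83.10°F.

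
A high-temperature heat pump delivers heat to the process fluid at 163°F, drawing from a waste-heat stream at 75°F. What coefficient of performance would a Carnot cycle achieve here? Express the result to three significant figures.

In absolute terms T_C = 297.04 K and T_H = 345.93 K, so ΔT = 48.89 K.
For a reversible cycle, COP_Carnot = T_H/ΔT = 345.93/48.89 = 7.076.

7.08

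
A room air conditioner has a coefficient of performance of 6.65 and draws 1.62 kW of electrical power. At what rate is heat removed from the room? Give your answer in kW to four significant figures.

Q̇_C = COP × Ẇ = 6.65 × 1.620 = 10.77 kW.

10.77 kW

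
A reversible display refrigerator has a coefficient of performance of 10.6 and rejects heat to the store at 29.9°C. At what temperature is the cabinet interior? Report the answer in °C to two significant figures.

3.8 °C

For a Carnot refrigerator COP_R = T_C/(T_H − T_C), so T_C = COP·T_H/(1 + COP).
With T_H = 303.05 K, T_C = 10.6 × 303.05/11.60 = 276.92 K.
Converting, 276.92 K = 3.77°C.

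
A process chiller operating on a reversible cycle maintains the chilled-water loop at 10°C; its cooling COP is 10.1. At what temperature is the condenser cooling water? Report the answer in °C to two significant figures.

COP_R = T_C/(T_H − T_C) gives T_H − T_C = T_C/COP.
With T_C = 283.15 K, T_H = 283.15 × (1 + 1/10.1) = 311.18 K.
Converting, 311.18 K = 38.03°C.

38 °C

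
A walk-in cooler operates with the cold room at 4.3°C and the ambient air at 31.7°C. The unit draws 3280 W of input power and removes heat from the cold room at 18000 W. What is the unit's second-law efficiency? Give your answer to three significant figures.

0.542

COP_actual = Q̇_C/Ẇ = 18000/3280 = 5.488.
In absolute terms T_C = 277.45 K and T_H = 304.85 K, so ΔT = 27.40 K.
COP_Carnot = T_C/ΔT = 277.45/27.40 = 10.13.
η_II = COP_actual/COP_Carnot = 5.488/10.13 = 0.5420.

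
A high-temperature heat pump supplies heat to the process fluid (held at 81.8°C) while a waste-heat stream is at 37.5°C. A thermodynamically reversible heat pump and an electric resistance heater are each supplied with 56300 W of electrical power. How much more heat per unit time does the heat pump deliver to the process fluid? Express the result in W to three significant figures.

In absolute terms T_C = 310.65 K and T_H = 354.95 K, so ΔT = 44.30 K.
COP_Carnot = T_H/ΔT = 354.95/44.30 = 8.012.
The heat pump delivers Q̇_H = COP × Ẇ = 451100 W; the resistance heater delivers Ẇ = 56300 W.
Extra = (COP − 1)·Ẇ = 394800 W.

395000 W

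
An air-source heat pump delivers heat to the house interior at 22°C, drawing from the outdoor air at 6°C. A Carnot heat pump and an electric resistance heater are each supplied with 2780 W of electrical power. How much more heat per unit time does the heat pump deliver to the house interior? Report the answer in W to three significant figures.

In absolute terms T_C = 279.15 K and T_H = 295.15 K, so ΔT = 16.00 K.
COP_Carnot = T_H/ΔT = 295.15/16.00 = 18.45.
The heat pump delivers Q̇_H = COP × Ẇ = 51280 W; the resistance heater delivers Ẇ = 2780 W.
Extra = (COP − 1)·Ẇ = 48500 W.

48500 W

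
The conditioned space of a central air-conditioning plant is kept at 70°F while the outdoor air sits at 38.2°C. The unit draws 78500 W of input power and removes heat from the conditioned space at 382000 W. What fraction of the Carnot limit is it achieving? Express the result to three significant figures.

0.283

COP_actual = Q̇_C/Ẇ = 382000/78500 = 4.866.
In absolute terms T_C = 294.26 K and T_H = 311.35 K, so ΔT = 17.09 K.
COP_Carnot = T_C/ΔT = 294.26/17.09 = 17.22.
η_II = COP_actual/COP_Carnot = 4.866/17.22 = 0.2826.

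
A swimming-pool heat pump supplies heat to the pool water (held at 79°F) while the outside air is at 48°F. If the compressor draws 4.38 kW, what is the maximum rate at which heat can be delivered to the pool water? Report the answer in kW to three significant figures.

76.1 kW

In absolute terms T_C = 282.04 K and T_H = 299.26 K, so ΔT = 17.22 K.
COP_Carnot = T_H/ΔT = 299.26/17.22 = 17.38.
Q̇_max = COP_Carnot × Ẇ = 17.38 × 4.380 kW = 76.11 kW.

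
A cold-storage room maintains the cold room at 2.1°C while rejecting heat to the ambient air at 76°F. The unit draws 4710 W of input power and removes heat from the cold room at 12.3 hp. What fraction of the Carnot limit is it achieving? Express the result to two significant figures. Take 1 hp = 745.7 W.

Converting, Q̇_C = 12.30 hp = 9172 W, so COP_actual = Q̇_C/Ẇ = 9172/4710 = 1.947.
In absolute terms T_C = 275.25 K and T_H = 297.59 K, so ΔT = 22.34 K.
COP_Carnot = T_C/ΔT = 275.25/22.34 = 12.32.
η_II = COP_actual/COP_Carnot = 1.947/12.32 = 0.1581.

0.16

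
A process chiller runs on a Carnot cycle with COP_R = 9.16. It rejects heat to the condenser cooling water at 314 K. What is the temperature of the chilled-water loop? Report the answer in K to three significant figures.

For a Carnot refrigerator COP_R = T_C/(T_H − T_C), so T_C = COP·T_H/(1 + COP).
With T_H = 314.00 K, T_C = 9.16 × 314.00/10.16 = 283.09 K.

283 K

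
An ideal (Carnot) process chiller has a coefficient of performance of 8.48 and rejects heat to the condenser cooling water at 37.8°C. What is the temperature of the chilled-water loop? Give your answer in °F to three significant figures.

41.0 °F

For a Carnot refrigerator COP_R = T_C/(T_H − T_C), so T_C = COP·T_H/(1 + COP).
With T_H = 310.95 K, T_C = 8.48 × 310.95/9.480 = 278.15 K.
Converting, 278.15 K = 41.00°F.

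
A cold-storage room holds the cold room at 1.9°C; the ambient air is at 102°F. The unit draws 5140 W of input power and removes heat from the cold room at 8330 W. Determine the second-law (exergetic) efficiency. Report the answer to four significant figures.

0.2179

COP_actual = Q̇_C/Ẇ = 8330/5140 = 1.621.
In absolute terms T_C = 275.05 K and T_H = 312.04 K, so ΔT = 36.99 K.
COP_Carnot = T_C/ΔT = 275.05/36.99 = 7.436.
η_II = COP_actual/COP_Carnot = 1.621/7.436 = 0.2179.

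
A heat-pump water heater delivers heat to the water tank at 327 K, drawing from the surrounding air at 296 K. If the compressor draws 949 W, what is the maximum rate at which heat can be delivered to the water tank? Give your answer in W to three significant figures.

10000 W

The reservoir spacing is ΔT = 327 − 296 = 31.00 K.
COP_Carnot = T_H/ΔT = 327.00/31.00 = 10.55.
Q̇_max = COP_Carnot × Ẇ = 10.55 × 949.0 W = 10010 W.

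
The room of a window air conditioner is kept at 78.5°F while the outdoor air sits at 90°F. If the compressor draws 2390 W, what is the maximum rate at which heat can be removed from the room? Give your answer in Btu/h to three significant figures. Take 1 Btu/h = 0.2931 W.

In absolute terms T_C = 298.98 K and T_H = 305.37 K, so ΔT = 6.389 K.
COP_Carnot = T_C/ΔT = 298.98/6.389 = 46.80.
Q̇_max = COP_Carnot × Ẇ = 46.80 × 2390 W = 111800 W = 381600 Btu/h.

382000 Btu/h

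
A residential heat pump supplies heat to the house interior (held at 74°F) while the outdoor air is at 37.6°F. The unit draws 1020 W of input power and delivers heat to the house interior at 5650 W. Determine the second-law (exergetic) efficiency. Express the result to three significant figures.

COP_actual = Q̇_H/Ẇ = 5650/1020 = 5.539.
In absolute terms T_C = 276.26 K and T_H = 296.48 K, so ΔT = 20.22 K.
COP_Carnot = T_H/ΔT = 296.48/20.22 = 14.66.
η_II = COP_actual/COP_Carnot = 5.539/14.66 = 0.3778.

0.378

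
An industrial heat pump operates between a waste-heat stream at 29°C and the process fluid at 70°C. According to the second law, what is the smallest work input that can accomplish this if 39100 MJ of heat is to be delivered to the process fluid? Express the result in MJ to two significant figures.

In absolute terms T_C = 302.15 K and T_H = 343.15 K, so ΔT = 41.00 K.
The reversible limit is COP_HP = T_H/ΔT = 8.370, so W_min = Q_H/COP = Q_H·ΔT/T_H.
W_min = 39100 × 41.00/343.15 = 4672 MJ.

4700 MJ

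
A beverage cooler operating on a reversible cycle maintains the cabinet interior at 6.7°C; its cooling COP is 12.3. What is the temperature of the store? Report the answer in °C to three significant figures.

29.5 °C

COP_R = T_C/(T_H − T_C) gives T_H − T_C = T_C/COP.
With T_C = 279.85 K, T_H = 279.85 × (1 + 1/12.3) = 302.60 K.
Converting, 302.60 K = 29.45°C.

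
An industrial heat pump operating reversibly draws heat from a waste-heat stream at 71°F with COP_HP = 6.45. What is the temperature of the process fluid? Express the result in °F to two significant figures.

COP_HP = T_H/(T_H − T_C) rearranges to T_H = COP·T_C/(COP − 1).
With T_C = 294.82 K, T_H = 6.45 × 294.82/5.450 = 348.91 K.
Converting, 348.91 K = 168.37°F.

170 °F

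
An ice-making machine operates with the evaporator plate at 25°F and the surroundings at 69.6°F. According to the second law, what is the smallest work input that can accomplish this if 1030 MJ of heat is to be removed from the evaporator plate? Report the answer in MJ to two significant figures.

95 MJ

In absolute terms T_C = 269.26 K and T_H = 294.04 K, so ΔT = 24.78 K.
The reversible limit is COP_R = T_C/ΔT = 10.87, so W_min = Q_C/COP = Q_C·ΔT/T_C.
W_min = 1030 × 24.78/269.26 = 94.78 MJ.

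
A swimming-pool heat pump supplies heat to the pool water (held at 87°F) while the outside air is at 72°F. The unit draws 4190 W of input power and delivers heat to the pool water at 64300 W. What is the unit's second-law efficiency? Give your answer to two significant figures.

COP_actual = Q̇_H/Ẇ = 64300/4190 = 15.35.
In absolute terms T_C = 295.37 K and T_H = 303.71 K, so ΔT = 8.333 K.
COP_Carnot = T_H/ΔT = 303.71/8.333 = 36.44.
η_II = COP_actual/COP_Carnot = 15.35/36.44 = 0.4211.

0.42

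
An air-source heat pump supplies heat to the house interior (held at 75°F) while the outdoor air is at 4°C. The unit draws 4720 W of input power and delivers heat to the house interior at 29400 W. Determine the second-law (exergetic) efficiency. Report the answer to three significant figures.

0.417

COP_actual = Q̇_H/Ẇ = 29400/4720 = 6.229.
In absolute terms T_C = 277.15 K and T_H = 297.04 K, so ΔT = 19.89 K.
COP_Carnot = T_H/ΔT = 297.04/19.89 = 14.93.
η_II = COP_actual/COP_Carnot = 6.229/14.93 = 0.4171.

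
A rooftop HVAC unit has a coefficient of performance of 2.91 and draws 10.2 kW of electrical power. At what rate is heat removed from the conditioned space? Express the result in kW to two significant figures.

Q̇_C = COP × Ẇ = 2.91 × 10.20 = 29.68 kW.

30 kW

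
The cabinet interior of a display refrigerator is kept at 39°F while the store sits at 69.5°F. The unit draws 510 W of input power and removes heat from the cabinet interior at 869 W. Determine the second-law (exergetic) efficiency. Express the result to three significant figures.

COP_actual = Q̇_C/Ẇ = 869.0/510.0 = 1.704.
In absolute terms T_C = 277.04 K and T_H = 293.98 K, so ΔT = 16.94 K.
COP_Carnot = T_C/ΔT = 277.04/16.94 = 16.35.
η_II = COP_actual/COP_Carnot = 1.704/16.35 = 0.1042.

0.104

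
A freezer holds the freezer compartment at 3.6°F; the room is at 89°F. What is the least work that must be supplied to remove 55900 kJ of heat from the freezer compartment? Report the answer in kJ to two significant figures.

10000 kJ

In absolute terms T_C = 257.37 K and T_H = 304.82 K, so ΔT = 47.44 K.
The reversible limit is COP_R = T_C/ΔT = 5.425, so W_min = Q_C/COP = Q_C·ΔT/T_C.
W_min = 55900 × 47.44/257.37 = 10300 kJ.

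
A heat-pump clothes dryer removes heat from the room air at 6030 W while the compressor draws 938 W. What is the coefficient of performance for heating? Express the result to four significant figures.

The first law gives Q̇_H = Q̇_C + Ẇ, so the three rates are Q̇_C = 6030, Q̇_H = 6968, Ẇ = 938.0 W.
COP_HP = Q̇_H/Ẇ = 6968/938.0 = 7.429.

7.429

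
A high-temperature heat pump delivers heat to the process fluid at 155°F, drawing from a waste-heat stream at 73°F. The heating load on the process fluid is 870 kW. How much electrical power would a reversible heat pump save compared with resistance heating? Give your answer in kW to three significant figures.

In absolute terms T_C = 295.93 K and T_H = 341.48 K, so ΔT = 45.56 K.
COP_Carnot = T_H/ΔT = 341.48/45.56 = 7.496.
Resistance heating needs Ẇ_res = Q̇_H = 870.0 kW; the reversible heat pump needs only Ẇ_hp = Q̇_H/COP = 116.1 kW.
Saving = 870.0 − 116.1 = 753.9 kW.

754 kW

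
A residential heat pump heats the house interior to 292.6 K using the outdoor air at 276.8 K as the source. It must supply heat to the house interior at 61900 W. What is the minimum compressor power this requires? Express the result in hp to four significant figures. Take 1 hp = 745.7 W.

The reservoir spacing is ΔT = 292.6 − 276.8 = 15.80 K.
COP_Carnot = T_H/ΔT = 292.60/15.80 = 18.52.
Ẇ_min = Q̇/COP_Carnot = 61900/18.52 = 3343 W = 4.482 hp.

4.482 hp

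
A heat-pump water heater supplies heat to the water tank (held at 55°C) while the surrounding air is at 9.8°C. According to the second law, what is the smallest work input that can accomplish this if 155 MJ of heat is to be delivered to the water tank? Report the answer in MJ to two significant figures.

21 MJ

In absolute terms T_C = 282.95 K and T_H = 328.15 K, so ΔT = 45.20 K.
The reversible limit is COP_HP = T_H/ΔT = 7.260, so W_min = Q_H/COP = Q_H·ΔT/T_H.
W_min = 155.0 × 45.20/328.15 = 21.35 MJ.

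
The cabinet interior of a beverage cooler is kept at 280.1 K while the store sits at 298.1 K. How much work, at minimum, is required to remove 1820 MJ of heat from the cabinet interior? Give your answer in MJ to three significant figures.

The reservoir spacing is ΔT = 298.1 − 280.1 = 18.00 K.
The reversible limit is COP_R = T_C/ΔT = 15.56, so W_min = Q_C/COP = Q_C·ΔT/T_C.
W_min = 1820 × 18.00/280.10 = 117.0 MJ.

117 MJ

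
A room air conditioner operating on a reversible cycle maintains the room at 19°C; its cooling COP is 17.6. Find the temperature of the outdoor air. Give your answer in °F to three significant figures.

COP_R = T_C/(T_H − T_C) gives T_H − T_C = T_C/COP.
With T_C = 292.15 K, T_H = 292.15 × (1 + 1/17.6) = 308.75 K.
Converting, 308.75 K = 96.08°F.

96.1 °F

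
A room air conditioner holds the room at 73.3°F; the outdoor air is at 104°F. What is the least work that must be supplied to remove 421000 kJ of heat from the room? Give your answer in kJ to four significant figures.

In absolute terms T_C = 296.09 K and T_H = 313.15 K, so ΔT = 17.06 K.
The reversible limit is COP_R = T_C/ΔT = 17.36, so W_min = Q_C/COP = Q_C·ΔT/T_C.
W_min = 421000 × 17.06/296.09 = 24250 kJ.

24250 kJ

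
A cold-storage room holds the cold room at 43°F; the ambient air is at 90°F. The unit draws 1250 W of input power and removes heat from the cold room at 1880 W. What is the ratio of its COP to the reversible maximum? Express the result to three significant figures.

0.141

COP_actual = Q̇_C/Ẇ = 1880/1250 = 1.504.
In absolute terms T_C = 279.26 K and T_H = 305.37 K, so ΔT = 26.11 K.
COP_Carnot = T_C/ΔT = 279.26/26.11 = 10.70.
η_II = COP_actual/COP_Carnot = 1.504/10.70 = 0.1406.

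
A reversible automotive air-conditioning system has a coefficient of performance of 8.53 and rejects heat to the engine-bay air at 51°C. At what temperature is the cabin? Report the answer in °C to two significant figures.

For a Carnot refrigerator COP_R = T_C/(T_H − T_C), so T_C = COP·T_H/(1 + COP).
With T_H = 324.15 K, T_C = 8.53 × 324.15/9.530 = 290.14 K.
Converting, 290.14 K = 16.99°C.

17 °C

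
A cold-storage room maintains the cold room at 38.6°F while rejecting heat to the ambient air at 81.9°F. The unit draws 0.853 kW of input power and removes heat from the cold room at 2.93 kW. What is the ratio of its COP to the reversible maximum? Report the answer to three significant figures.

COP_actual = Q̇_C/Ẇ = 2.930/0.8530 = 3.435.
In absolute terms T_C = 276.82 K and T_H = 300.87 K, so ΔT = 24.06 K.
COP_Carnot = T_C/ΔT = 276.82/24.06 = 11.51.
η_II = COP_actual/COP_Carnot = 3.435/11.51 = 0.2985.

0.298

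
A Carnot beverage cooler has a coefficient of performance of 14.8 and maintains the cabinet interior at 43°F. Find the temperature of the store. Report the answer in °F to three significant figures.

COP_R = T_C/(T_H − T_C) gives T_H − T_C = T_C/COP.
With T_C = 279.26 K, T_H = 279.26 × (1 + 1/14.8) = 298.13 K.
Converting, 298.13 K = 76.96°F.

77.0 °F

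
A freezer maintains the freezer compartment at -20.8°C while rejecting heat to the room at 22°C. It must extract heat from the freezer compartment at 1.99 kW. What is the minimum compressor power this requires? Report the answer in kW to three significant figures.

In absolute terms T_C = 252.35 K and T_H = 295.15 K, so ΔT = 42.80 K.
COP_Carnot = T_C/ΔT = 252.35/42.80 = 5.896.
Ẇ_min = Q̇/COP_Carnot = 1.990/5.896 = 0.3375 kW.

0.338 kW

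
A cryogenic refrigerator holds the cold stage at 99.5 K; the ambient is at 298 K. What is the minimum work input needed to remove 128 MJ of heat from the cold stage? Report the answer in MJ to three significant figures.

The reservoir spacing is ΔT = 298 − 99.5 = 198.5 K.
The reversible limit is COP_R = T_C/ΔT = 0.5013, so W_min = Q_C/COP = Q_C·ΔT/T_C.
W_min = 128.0 × 198.5/99.50 = 255.4 MJ.

255 MJ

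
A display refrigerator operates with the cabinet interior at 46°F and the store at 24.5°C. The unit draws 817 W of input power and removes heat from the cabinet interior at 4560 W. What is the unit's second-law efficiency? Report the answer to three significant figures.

COP_actual = Q̇_C/Ẇ = 4560/817.0 = 5.581.
In absolute terms T_C = 280.93 K and T_H = 297.65 K, so ΔT = 16.72 K.
COP_Carnot = T_C/ΔT = 280.93/16.72 = 16.80.
η_II = COP_actual/COP_Carnot = 5.581/16.80 = 0.3322.

0.332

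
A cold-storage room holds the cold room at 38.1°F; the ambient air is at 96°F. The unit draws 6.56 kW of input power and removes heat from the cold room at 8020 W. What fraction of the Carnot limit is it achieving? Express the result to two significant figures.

0.14

Converting, Q̇_C = 8020 W = 8.020 kW, so COP_actual = Q̇_C/Ẇ = 8.020/6.560 = 1.223.
In absolute terms T_C = 276.54 K and T_H = 308.71 K, so ΔT = 32.17 K.
COP_Carnot = T_C/ΔT = 276.54/32.17 = 8.597.
η_II = COP_actual/COP_Carnot = 1.223/8.597 = 0.1422.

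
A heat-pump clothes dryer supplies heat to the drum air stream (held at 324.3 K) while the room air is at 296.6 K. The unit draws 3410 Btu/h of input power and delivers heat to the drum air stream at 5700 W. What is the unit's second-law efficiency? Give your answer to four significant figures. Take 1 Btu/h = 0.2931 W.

Converting, Q̇_H = 5700 W = 19450 Btu/h, so COP_actual = Q̇_H/Ẇ = 19450/3410 = 5.703.
The reservoir spacing is ΔT = 324.3 − 296.6 = 27.70 K.
COP_Carnot = T_H/ΔT = 324.30/27.70 = 11.71.
η_II = COP_actual/COP_Carnot = 5.703/11.71 = 0.4871.

0.4871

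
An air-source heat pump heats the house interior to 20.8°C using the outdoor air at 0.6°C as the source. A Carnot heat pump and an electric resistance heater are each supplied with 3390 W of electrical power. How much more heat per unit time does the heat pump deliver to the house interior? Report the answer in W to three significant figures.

In absolute terms T_C = 273.75 K and T_H = 293.95 K, so ΔT = 20.20 K.
COP_Carnot = T_H/ΔT = 293.95/20.20 = 14.55.
The heat pump delivers Q̇_H = COP × Ẇ = 49330 W; the resistance heater delivers Ẇ = 3390 W.
Extra = (COP − 1)·Ẇ = 45940 W.

45900 W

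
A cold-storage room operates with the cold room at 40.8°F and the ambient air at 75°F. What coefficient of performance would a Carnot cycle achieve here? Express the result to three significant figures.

In absolute terms T_C = 278.04 K and T_H = 297.04 K, so ΔT = 19.00 K.
For a reversible cycle, COP_Carnot = T_C/ΔT = 278.04/19.00 = 14.63.

14.6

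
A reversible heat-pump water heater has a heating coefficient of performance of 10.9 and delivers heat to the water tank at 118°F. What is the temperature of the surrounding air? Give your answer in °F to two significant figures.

65 °F

COP_HP = T_H/(T_H − T_C) gives T_H − T_C = T_H/COP.
With T_H = 320.93 K, T_C = 320.93 × (1 − 1/10.9) = 291.48 K.
Converting, 291.48 K = 65.00°F.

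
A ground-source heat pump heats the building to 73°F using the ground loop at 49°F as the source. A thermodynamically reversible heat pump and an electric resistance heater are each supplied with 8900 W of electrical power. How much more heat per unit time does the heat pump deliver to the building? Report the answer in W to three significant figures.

189000 W

In absolute terms T_C = 282.59 K and T_H = 295.93 K, so ΔT = 13.33 K.
COP_Carnot = T_H/ΔT = 295.93/13.33 = 22.19.
The heat pump delivers Q̇_H = COP × Ẇ = 197500 W; the resistance heater delivers Ẇ = 8900 W.
Extra = (COP − 1)·Ẇ = 188600 W.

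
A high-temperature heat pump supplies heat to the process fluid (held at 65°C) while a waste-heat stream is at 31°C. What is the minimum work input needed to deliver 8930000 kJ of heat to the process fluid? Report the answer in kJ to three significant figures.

In absolute terms T_C = 304.15 K and T_H = 338.15 K, so ΔT = 34.00 K.
The reversible limit is COP_HP = T_H/ΔT = 9.946, so W_min = Q_H/COP = Q_H·ΔT/T_H.
W_min = 8930000 × 34.00/338.15 = 897900 kJ.

898000 kJ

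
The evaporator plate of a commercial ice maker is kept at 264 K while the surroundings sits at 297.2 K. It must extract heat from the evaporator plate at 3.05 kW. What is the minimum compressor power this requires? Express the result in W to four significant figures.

The reservoir spacing is ΔT = 297.2 − 264 = 33.20 K.
COP_Carnot = T_C/ΔT = 264.00/33.20 = 7.952.
Ẇ_min = Q̇/COP_Carnot = 3.050/7.952 = 0.3836 kW = 383.6 W.

383.6 W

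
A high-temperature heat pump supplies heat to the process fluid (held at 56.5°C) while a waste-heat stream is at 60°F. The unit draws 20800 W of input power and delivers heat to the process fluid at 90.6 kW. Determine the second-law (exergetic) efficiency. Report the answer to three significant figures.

0.541

Converting, Q̇_H = 90.60 kW = 90600 W, so COP_actual = Q̇_H/Ẇ = 90600/20800 = 4.356.
In absolute terms T_C = 288.71 K and T_H = 329.65 K, so ΔT = 40.94 K.
COP_Carnot = T_H/ΔT = 329.65/40.94 = 8.051.
η_II = COP_actual/COP_Carnot = 4.356/8.051 = 0.5410.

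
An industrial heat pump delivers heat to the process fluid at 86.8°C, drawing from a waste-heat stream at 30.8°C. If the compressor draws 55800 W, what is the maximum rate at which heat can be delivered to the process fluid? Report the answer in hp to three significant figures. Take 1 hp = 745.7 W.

In absolute terms T_C = 303.95 K and T_H = 359.95 K, so ΔT = 56.00 K.
COP_Carnot = T_H/ΔT = 359.95/56.00 = 6.428.
Q̇_max = COP_Carnot × Ẇ = 6.428 × 55800 W = 358700 W = 481.0 hp.

481 hp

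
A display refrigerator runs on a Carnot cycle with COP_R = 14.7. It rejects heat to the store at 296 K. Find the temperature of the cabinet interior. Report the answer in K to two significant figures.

280 K

For a Carnot refrigerator COP_R = T_C/(T_H − T_C), so T_C = COP·T_H/(1 + COP).
With T_H = 296.00 K, T_C = 14.7 × 296.00/15.70 = 277.15 K.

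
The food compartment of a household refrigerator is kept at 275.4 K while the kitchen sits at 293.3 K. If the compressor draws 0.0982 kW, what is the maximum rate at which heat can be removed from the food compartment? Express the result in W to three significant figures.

1510 W

The reservoir spacing is ΔT = 293.3 − 275.4 = 17.90 K.
COP_Carnot = T_C/ΔT = 275.40/17.90 = 15.39.
Q̇_max = COP_Carnot × Ẇ = 15.39 × 0.09820 kW = 1.511 kW = 1511 W.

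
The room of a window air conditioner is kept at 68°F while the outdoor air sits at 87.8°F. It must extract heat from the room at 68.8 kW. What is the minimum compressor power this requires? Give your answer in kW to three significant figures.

2.58 kW

In absolute terms T_C = 293.15 K and T_H = 304.15 K, so ΔT = 11.00 K.
COP_Carnot = T_C/ΔT = 293.15/11.00 = 26.65.
Ẇ_min = Q̇/COP_Carnot = 68.80/26.65 = 2.582 kW.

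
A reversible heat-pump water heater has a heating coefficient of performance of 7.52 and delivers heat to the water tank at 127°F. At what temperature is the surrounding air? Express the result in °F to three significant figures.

COP_HP = T_H/(T_H − T_C) gives T_H − T_C = T_H/COP.
With T_H = 325.93 K, T_C = 325.93 × (1 − 1/7.52) = 282.59 K.
Converting, 282.59 K = 48.99°F.

49.0 °F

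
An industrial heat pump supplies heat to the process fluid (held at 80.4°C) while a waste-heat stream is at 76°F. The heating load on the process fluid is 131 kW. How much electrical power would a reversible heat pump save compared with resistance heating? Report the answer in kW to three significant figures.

110 kW

In absolute terms T_C = 297.59 K and T_H = 353.55 K, so ΔT = 55.96 K.
COP_Carnot = T_H/ΔT = 353.55/55.96 = 6.318.
Resistance heating needs Ẇ_res = Q̇_H = 131.0 kW; the reversible heat pump needs only Ẇ_hp = Q̇_H/COP = 20.73 kW.
Saving = 131.0 − 20.73 = 110.3 kW.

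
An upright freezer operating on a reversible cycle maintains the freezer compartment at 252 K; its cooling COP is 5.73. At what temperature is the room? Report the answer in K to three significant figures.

COP_R = T_C/(T_H − T_C) gives T_H − T_C = T_C/COP.
With T_C = 252.00 K, T_H = 252.00 × (1 + 1/5.73) = 295.98 K.

296 K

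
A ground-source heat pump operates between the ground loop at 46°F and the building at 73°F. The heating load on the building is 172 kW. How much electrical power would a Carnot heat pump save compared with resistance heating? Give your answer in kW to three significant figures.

163 kW

In absolute terms T_C = 280.93 K and T_H = 295.93 K, so ΔT = 15.00 K.
COP_Carnot = T_H/ΔT = 295.93/15.00 = 19.73.
Resistance heating needs Ẇ_res = Q̇_H = 172.0 kW; the reversible heat pump needs only Ẇ_hp = Q̇_H/COP = 8.718 kW.
Saving = 172.0 − 8.718 = 163.3 kW.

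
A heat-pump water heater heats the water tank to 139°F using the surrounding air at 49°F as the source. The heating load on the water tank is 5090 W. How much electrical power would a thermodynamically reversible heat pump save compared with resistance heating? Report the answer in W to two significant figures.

In absolute terms T_C = 282.59 K and T_H = 332.59 K, so ΔT = 50.00 K.
COP_Carnot = T_H/ΔT = 332.59/50.00 = 6.652.
Resistance heating needs Ẇ_res = Q̇_H = 5090 W; the reversible heat pump needs only Ẇ_hp = Q̇_H/COP = 765.2 W.
Saving = 5090 − 765.2 = 4325 W.

4300 W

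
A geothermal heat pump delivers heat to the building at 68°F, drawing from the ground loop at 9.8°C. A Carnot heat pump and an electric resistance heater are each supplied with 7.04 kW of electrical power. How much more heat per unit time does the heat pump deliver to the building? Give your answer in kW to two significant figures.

In absolute terms T_C = 282.95 K and T_H = 293.15 K, so ΔT = 10.20 K.
COP_Carnot = T_H/ΔT = 293.15/10.20 = 28.74.
The heat pump delivers Q̇_H = COP × Ẇ = 202.3 kW; the resistance heater delivers Ẇ = 7.040 kW.
Extra = (COP − 1)·Ẇ = 195.3 kW.

200 kW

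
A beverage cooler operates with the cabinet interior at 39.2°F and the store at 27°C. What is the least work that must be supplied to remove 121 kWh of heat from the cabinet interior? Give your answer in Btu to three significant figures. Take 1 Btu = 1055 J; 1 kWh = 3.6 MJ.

In absolute terms T_C = 277.15 K and T_H = 300.15 K, so ΔT = 23.00 K.
The reversible limit is COP_R = T_C/ΔT = 12.05, so W_min = Q_C/COP = Q_C·ΔT/T_C.
W_min = 121.0 × 23.00/277.15 = 10.04 kWh = 34260 Btu.

34300 Btu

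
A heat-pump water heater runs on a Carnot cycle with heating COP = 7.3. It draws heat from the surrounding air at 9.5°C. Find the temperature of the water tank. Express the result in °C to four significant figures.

54.37 °C

COP_HP = T_H/(T_H − T_C) rearranges to T_H = COP·T_C/(COP − 1).
With T_C = 282.65 K, T_H = 7.3 × 282.65/6.300 = 327.52 K.
Converting, 327.52 K = 54.37°C.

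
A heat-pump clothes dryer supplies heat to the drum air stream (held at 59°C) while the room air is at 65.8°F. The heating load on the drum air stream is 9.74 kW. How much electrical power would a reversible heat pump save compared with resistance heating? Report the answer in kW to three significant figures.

In absolute terms T_C = 291.93 K and T_H = 332.15 K, so ΔT = 40.22 K.
COP_Carnot = T_H/ΔT = 332.15/40.22 = 8.258.
Resistance heating needs Ẇ_res = Q̇_H = 9.740 kW; the reversible heat pump needs only Ẇ_hp = Q̇_H/COP = 1.179 kW.
Saving = 9.740 − 1.179 = 8.561 kW.

8.56 kW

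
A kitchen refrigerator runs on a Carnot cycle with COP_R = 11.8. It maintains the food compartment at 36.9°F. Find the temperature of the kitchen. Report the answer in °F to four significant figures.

78.98 °F

COP_R = T_C/(T_H − T_C) gives T_H − T_C = T_C/COP.
With T_C = 275.87 K, T_H = 275.87 × (1 + 1/11.8) = 299.25 K.
Converting, 299.25 K = 78.98°F.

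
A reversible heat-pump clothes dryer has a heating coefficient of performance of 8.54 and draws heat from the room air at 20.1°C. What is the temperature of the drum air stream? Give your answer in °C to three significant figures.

59.0 °C

COP_HP = T_H/(T_H − T_C) rearranges to T_H = COP·T_C/(COP − 1).
With T_C = 293.25 K, T_H = 8.54 × 293.25/7.540 = 332.14 K.
Converting, 332.14 K = 58.99°C.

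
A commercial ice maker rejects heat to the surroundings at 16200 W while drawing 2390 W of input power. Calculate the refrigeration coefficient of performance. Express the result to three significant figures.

The first law gives Q̇_H = Q̇_C + Ẇ, so the three rates are Q̇_C = 13810, Q̇_H = 16200, Ẇ = 2390 W.
COP_R = Q̇_C/Ẇ = 13810/2390 = 5.778.

5.78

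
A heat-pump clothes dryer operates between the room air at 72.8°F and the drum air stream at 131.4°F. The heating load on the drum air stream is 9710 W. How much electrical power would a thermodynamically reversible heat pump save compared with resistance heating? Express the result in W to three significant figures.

In absolute terms T_C = 295.82 K and T_H = 328.37 K, so ΔT = 32.56 K.
COP_Carnot = T_H/ΔT = 328.37/32.56 = 10.09.
Resistance heating needs Ẇ_res = Q̇_H = 9710 W; the reversible heat pump needs only Ẇ_hp = Q̇_H/COP = 962.7 W.
Saving = 9710 − 962.7 = 8747 W.

8750 W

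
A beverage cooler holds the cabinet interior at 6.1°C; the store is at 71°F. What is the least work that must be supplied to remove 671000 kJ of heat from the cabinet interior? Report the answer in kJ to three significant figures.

In absolute terms T_C = 279.25 K and T_H = 294.82 K, so ΔT = 15.57 K.
The reversible limit is COP_R = T_C/ΔT = 17.94, so W_min = Q_C/COP = Q_C·ΔT/T_C.
W_min = 671000 × 15.57/279.25 = 37400 kJ.

37400 kJ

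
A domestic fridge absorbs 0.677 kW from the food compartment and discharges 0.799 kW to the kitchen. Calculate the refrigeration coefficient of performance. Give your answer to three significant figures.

5.55

The first law gives Q̇_H = Q̇_C + Ẇ, so the three rates are Q̇_C = 0.6770, Q̇_H = 0.7990, Ẇ = 0.1220 kW.
COP_R = Q̇_C/Ẇ = 0.6770/0.1220 = 5.549.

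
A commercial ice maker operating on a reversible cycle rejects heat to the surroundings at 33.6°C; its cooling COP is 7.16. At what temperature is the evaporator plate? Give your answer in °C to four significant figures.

For a Carnot refrigerator COP_R = T_C/(T_H − T_C), so T_C = COP·T_H/(1 + COP).
With T_H = 306.75 K, T_C = 7.16 × 306.75/8.160 = 269.16 K.
Converting, 269.16 K = -3.99°C.

-3.992 °C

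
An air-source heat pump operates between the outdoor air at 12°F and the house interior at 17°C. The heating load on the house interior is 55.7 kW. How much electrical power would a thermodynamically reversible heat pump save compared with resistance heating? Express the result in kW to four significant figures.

50.30 kW

In absolute terms T_C = 262.04 K and T_H = 290.15 K, so ΔT = 28.11 K.
COP_Carnot = T_H/ΔT = 290.15/28.11 = 10.32.
Resistance heating needs Ẇ_res = Q̇_H = 55.70 kW; the reversible heat pump needs only Ẇ_hp = Q̇_H/COP = 5.396 kW.
Saving = 55.70 − 5.396 = 50.30 kW.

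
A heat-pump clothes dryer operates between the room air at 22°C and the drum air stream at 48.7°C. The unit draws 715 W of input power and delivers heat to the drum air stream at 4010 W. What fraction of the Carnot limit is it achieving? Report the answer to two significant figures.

0.47

COP_actual = Q̇_H/Ẇ = 4010/715.0 = 5.608.
In absolute terms T_C = 295.15 K and T_H = 321.85 K, so ΔT = 26.70 K.
COP_Carnot = T_H/ΔT = 321.85/26.70 = 12.05.
η_II = COP_actual/COP_Carnot = 5.608/12.05 = 0.4653.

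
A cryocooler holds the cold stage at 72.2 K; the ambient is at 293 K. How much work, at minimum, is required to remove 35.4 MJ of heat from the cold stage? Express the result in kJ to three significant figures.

The reservoir spacing is ΔT = 293 − 72.2 = 220.8 K.
The reversible limit is COP_R = T_C/ΔT = 0.3270, so W_min = Q_C/COP = Q_C·ΔT/T_C.
W_min = 35.40 × 220.8/72.20 = 108.3 MJ = 108300 kJ.

108000 kJ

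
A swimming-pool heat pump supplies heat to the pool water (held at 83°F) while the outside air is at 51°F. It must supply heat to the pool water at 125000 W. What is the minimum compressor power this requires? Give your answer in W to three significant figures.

7370 W

In absolute terms T_C = 283.71 K and T_H = 301.48 K, so ΔT = 17.78 K.
COP_Carnot = T_H/ΔT = 301.48/17.78 = 16.96.
Ẇ_min = Q̇/COP_Carnot = 125000/16.96 = 7371 W.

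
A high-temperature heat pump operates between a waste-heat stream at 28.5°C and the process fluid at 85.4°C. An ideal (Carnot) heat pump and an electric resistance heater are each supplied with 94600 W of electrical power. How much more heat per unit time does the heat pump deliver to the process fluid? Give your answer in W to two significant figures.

In absolute terms T_C = 301.65 K and T_H = 358.55 K, so ΔT = 56.90 K.
COP_Carnot = T_H/ΔT = 358.55/56.90 = 6.301.
The heat pump delivers Q̇_H = COP × Ẇ = 596100 W; the resistance heater delivers Ẇ = 94600 W.
Extra = (COP − 1)·Ẇ = 501500 W.

500000 W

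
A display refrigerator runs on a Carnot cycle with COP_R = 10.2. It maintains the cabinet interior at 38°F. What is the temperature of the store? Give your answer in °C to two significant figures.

30 °C

COP_R = T_C/(T_H − T_C) gives T_H − T_C = T_C/COP.
With T_C = 276.48 K, T_H = 276.48 × (1 + 1/10.2) = 303.59 K.
Converting, 303.59 K = 30.44°C.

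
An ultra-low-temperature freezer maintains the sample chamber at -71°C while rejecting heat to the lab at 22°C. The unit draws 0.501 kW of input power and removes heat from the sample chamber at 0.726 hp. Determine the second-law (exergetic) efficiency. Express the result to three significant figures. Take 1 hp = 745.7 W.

Converting, Q̇_C = 0.7260 hp = 0.5414 kW, so COP_actual = Q̇_C/Ẇ = 0.5414/0.5010 = 1.081.
In absolute terms T_C = 202.15 K and T_H = 295.15 K, so ΔT = 93.00 K.
COP_Carnot = T_C/ΔT = 202.15/93.00 = 2.174.
η_II = COP_actual/COP_Carnot = 1.081/2.174 = 0.4971.

0.497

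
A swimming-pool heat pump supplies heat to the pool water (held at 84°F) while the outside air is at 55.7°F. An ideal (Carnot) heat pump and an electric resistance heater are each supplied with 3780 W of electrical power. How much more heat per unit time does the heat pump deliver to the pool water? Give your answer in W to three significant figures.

68800 W

In absolute terms T_C = 286.32 K and T_H = 302.04 K, so ΔT = 15.72 K.
COP_Carnot = T_H/ΔT = 302.04/15.72 = 19.21.
The heat pump delivers Q̇_H = COP × Ẇ = 72620 W; the resistance heater delivers Ẇ = 3780 W.
Extra = (COP − 1)·Ẇ = 68840 W.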